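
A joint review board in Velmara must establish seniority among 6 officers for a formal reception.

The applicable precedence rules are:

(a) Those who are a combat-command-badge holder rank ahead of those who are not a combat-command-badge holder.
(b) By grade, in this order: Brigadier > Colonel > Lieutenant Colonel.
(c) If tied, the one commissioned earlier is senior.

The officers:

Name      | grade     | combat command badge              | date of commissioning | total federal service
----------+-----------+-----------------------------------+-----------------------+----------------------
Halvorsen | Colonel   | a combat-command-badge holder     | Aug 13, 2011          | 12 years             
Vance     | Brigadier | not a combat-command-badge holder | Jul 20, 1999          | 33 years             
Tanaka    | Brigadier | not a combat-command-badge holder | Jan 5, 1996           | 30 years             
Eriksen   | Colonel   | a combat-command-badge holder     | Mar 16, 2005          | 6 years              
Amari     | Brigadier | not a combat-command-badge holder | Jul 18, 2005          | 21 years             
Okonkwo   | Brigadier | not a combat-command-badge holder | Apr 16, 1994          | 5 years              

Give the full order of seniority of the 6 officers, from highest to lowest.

By the first rule: Eriksen and Halvorsen (both a combat-command-badge holder); then Okonkwo, Tanaka, Vance and Amari (each not a combat-command-badge holder).
Eriksen and Halvorsen are each Colonel, so the next rule applies.
Among Eriksen and Halvorsen, by date of commissioning (earlier first): Eriksen (Mar 16, 2005) before Halvorsen (Aug 13, 2011).
Okonkwo, Tanaka, Vance and Amari are each Brigadier, so the next rule applies.
Among Okonkwo, Tanaka, Vance and Amari, by date of commissioning (earlier first): Okonkwo (Apr 16, 1994) before Tanaka (Jan 5, 1996) before Vance (Jul 20, 1999) before Amari (Jul 18, 2005).
Full order: Eriksen, Halvorsen, Okonkwo, Tanaka, Vance, Amari.

Eriksen, Halvorsen, Okonkwo, Tanaka, Vance, Amari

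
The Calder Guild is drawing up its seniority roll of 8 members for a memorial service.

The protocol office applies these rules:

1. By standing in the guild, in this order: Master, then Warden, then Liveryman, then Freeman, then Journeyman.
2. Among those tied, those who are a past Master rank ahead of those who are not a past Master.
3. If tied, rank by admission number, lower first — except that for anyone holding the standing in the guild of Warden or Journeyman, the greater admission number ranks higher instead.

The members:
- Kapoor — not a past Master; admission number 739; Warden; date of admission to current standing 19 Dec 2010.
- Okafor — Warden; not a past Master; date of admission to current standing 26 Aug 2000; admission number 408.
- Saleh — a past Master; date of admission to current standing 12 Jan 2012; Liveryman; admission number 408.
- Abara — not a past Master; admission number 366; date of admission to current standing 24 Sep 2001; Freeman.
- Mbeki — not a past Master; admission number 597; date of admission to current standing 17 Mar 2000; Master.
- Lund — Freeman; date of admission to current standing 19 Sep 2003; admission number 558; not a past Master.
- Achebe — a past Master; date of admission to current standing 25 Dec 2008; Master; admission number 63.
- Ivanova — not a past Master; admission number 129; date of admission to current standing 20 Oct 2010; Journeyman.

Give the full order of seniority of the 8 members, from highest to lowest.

By standing in the guild: Achebe and Mbeki (Master); then Kapoor and Okafor (Warden); then Saleh (Liveryman); then Abara and Lund (Freeman); then Ivanova (Journeyman).
Among Achebe and Mbeki, a past Master before not a past Master: Achebe (a past Master) before Mbeki (not a past Master).
Kapoor and Okafor are each not a past Master, so the next rule applies.
Among Kapoor and Okafor, by admission number (higher first) (reversed rule for this group): Kapoor (739) before Okafor (408).
Abara and Lund are each not a past Master, so the next rule applies.
Among Abara and Lund, by admission number (lower first): Abara (366) before Lund (558).
Full order: Achebe, Mbeki, Kapoor, Okafor, Saleh, Abara, Lund, Ivanova.

Achebe, Mbeki, Kapoor, Okafor, Saleh, Abara, Lund, Ivanova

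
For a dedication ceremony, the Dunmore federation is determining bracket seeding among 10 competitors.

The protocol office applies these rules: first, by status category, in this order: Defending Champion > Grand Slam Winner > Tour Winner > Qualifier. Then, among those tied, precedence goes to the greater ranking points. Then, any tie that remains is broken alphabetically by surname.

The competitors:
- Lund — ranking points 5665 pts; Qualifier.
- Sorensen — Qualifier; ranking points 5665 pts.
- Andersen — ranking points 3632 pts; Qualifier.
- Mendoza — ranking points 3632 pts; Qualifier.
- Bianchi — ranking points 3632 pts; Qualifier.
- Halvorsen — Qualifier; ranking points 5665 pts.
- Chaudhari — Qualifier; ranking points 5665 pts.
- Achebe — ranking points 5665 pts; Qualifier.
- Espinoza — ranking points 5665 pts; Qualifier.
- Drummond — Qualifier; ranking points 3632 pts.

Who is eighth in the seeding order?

By status category: Achebe, Chaudhari, Espinoza, Halvorsen, Lund, Sorensen, Andersen, Bianchi, Drummond and Mendoza (Qualifier).
Among Achebe, Chaudhari, Espinoza, Halvorsen, Lund, Sorensen, Andersen, Bianchi, Drummond and Mendoza, by ranking points (higher first): Achebe, Chaudhari, Espinoza, Halvorsen, Lund and Sorensen (5665 pts) before Andersen, Bianchi, Drummond and Mendoza (3632 pts).
Among Achebe, Chaudhari, Espinoza, Halvorsen, Lund and Sorensen, alphabetically by surname: Achebe before Chaudhari before Espinoza before Halvorsen before Lund before Sorensen.
Among Andersen, Bianchi, Drummond and Mendoza, alphabetically by surname: Andersen before Bianchi before Drummond before Mendoza.
Order: Achebe, Chaudhari, Espinoza, Halvorsen, Lund, Sorensen, Andersen, Bianchi, Drummond, Mendoza.

Bianchi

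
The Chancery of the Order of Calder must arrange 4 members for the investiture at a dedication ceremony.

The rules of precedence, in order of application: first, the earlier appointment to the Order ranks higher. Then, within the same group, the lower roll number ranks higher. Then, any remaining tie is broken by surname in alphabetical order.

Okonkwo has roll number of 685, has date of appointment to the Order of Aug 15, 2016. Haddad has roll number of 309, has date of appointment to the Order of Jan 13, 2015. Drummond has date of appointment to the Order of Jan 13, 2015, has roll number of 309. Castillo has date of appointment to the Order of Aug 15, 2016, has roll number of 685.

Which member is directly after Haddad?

By date of appointment to the Order (earlier first): Drummond and Haddad (both Jan 13, 2015); then Castillo and Okonkwo (both Aug 15, 2016).
Drummond and Haddad both have roll number 309, so the next rule applies.
Among Drummond and Haddad, alphabetically by surname: Drummond before Haddad.
Castillo and Okonkwo both have roll number 685, so the next rule applies.
Among Castillo and Okonkwo, alphabetically by surname: Castillo before Okonkwo.
Order: Drummond, Haddad, Castillo, Okonkwo.

Castillo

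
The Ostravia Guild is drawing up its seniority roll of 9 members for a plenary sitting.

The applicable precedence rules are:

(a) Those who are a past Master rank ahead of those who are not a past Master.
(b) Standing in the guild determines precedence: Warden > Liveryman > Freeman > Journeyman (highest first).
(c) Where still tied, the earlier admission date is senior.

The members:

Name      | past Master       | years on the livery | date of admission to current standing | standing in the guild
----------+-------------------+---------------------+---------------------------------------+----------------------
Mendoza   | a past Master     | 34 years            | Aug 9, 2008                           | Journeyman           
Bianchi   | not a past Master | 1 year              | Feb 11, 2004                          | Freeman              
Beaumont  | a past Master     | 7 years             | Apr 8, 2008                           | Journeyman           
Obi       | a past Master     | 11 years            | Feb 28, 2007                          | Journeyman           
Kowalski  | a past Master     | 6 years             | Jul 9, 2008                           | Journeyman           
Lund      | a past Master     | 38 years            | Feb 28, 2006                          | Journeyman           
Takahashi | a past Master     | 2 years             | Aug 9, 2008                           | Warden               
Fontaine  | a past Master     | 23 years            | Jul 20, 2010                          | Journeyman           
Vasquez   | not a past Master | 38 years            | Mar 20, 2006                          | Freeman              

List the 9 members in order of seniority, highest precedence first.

Takahashi, Lund, Obi, Beaumont, Kowalski, Mendoza, Fontaine, Bianchi, Vasquez

By the first rule: Takahashi, Lund, Obi, Beaumont, Kowalski, Mendoza and Fontaine (each a past Master); then Bianchi and Vasquez (both not a past Master).
Among Takahashi, Lund, Obi, Beaumont, Kowalski, Mendoza and Fontaine, by standing in the guild: Takahashi (Warden) before Lund, Obi, Beaumont, Kowalski, Mendoza and Fontaine (Journeyman).
Among Lund, Obi, Beaumont, Kowalski, Mendoza and Fontaine, by date of admission to current standing (earlier first): Lund (Feb 28, 2006) before Obi (Feb 28, 2007) before Beaumont (Apr 8, 2008) before Kowalski (Jul 9, 2008) before Mendoza (Aug 9, 2008) before Fontaine (Jul 20, 2010).
Bianchi and Vasquez are each Freeman, so the next rule applies.
Among Bianchi and Vasquez, by date of admission to current standing (earlier first): Bianchi (Feb 11, 2004) before Vasquez (Mar 20, 2006).
Full order: Takahashi, Lund, Obi, Beaumont, Kowalski, Mendoza, Fontaine, Bianchi, Vasquez.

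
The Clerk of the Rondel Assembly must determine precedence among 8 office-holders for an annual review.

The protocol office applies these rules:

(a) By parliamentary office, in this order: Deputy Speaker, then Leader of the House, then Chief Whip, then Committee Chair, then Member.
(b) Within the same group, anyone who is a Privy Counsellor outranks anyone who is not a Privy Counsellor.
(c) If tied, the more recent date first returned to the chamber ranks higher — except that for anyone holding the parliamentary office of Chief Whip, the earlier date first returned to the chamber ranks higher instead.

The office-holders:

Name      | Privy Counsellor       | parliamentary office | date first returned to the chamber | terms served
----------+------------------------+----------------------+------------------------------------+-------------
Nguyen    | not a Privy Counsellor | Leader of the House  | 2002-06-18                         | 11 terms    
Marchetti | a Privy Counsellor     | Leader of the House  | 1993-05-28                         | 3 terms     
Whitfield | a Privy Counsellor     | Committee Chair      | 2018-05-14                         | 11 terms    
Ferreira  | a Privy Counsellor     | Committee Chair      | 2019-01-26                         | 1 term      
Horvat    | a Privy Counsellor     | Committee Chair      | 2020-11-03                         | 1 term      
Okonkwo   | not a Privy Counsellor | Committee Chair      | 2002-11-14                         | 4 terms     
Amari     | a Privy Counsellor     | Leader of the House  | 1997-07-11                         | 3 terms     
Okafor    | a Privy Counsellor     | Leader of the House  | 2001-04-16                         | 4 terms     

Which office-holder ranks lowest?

By parliamentary office: Okafor, Amari, Marchetti and Nguyen (Leader of the House); then Horvat, Ferreira, Whitfield and Okonkwo (Committee Chair).
Among Okafor, Amari, Marchetti and Nguyen, a Privy Counsellor before not a Privy Counsellor: Okafor, Amari and Marchetti (a Privy Counsellor) before Nguyen (not a Privy Counsellor).
Among Okafor, Amari and Marchetti, by date first returned to the chamber (later first): Okafor (2001-04-16) before Amari (1997-07-11) before Marchetti (1993-05-28).
Among Horvat, Ferreira, Whitfield and Okonkwo, a Privy Counsellor before not a Privy Counsellor: Horvat, Ferreira and Whitfield (a Privy Counsellor) before Okonkwo (not a Privy Counsellor).
Among Horvat, Ferreira and Whitfield, by date first returned to the chamber (later first): Horvat (2020-11-03) before Ferreira (2019-01-26) before Whitfield (2018-05-14).
Order: Okafor, Amari, Marchetti, Nguyen, Horvat, Ferreira, Whitfield, Okonkwo.

Okonkwo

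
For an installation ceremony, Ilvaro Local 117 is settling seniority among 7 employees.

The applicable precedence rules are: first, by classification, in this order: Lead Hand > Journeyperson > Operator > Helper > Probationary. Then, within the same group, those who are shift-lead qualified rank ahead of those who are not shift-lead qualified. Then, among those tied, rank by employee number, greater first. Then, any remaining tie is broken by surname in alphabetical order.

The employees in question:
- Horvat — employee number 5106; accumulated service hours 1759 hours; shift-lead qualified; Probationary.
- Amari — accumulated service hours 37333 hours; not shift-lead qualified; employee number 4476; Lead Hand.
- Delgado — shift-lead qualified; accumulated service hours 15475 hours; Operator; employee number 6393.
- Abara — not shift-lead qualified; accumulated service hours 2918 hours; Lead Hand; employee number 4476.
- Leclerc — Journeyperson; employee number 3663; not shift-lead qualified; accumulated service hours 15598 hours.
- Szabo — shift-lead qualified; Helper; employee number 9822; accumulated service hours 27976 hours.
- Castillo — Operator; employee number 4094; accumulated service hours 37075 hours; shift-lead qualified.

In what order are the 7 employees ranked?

By classification: Abara and Amari (Lead Hand); then Leclerc (Journeyperson); then Delgado and Castillo (Operator); then Szabo (Helper); then Horvat (Probationary).
Abara and Amari are each not shift-lead qualified, so the next rule applies.
Abara and Amari both have employee number 4476, so the next rule applies.
Among Abara and Amari, alphabetically by surname: Abara before Amari.
Delgado and Castillo are each shift-lead qualified, so the next rule applies.
Among Delgado and Castillo, by employee number (higher first): Delgado (6393) before Castillo (4094).
Full order: Abara, Amari, Leclerc, Delgado, Castillo, Szabo, Horvat.

Abara, Amari, Leclerc, Delgado, Castillo, Szabo, Horvat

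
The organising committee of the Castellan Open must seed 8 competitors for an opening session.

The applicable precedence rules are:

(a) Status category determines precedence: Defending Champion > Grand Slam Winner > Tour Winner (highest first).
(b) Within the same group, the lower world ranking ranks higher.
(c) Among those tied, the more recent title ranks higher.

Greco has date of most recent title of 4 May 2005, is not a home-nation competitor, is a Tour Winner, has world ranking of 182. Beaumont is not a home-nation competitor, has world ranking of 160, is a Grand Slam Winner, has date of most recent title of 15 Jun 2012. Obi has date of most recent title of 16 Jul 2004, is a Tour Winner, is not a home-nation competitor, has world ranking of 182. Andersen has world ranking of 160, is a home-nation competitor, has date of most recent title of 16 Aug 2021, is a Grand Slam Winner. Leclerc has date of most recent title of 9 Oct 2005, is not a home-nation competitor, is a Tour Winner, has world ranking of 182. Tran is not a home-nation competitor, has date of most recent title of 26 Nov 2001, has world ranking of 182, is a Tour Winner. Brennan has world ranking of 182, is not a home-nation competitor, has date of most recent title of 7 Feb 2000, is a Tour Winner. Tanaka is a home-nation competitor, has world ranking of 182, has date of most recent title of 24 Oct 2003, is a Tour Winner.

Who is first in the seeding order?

Andersen

By status category: Andersen and Beaumont (Grand Slam Winner); then Leclerc, Greco, Obi, Tanaka, Tran and Brennan (Tour Winner).
Andersen and Beaumont both have world ranking 160, so the next rule applies.
Among Andersen and Beaumont, by date of most recent title (later first): Andersen (16 Aug 2021) before Beaumont (15 Jun 2012).
Leclerc, Greco, Obi, Tanaka, Tran and Brennan all have world ranking 182, so the next rule applies.
Among Leclerc, Greco, Obi, Tanaka, Tran and Brennan, by date of most recent title (later first): Leclerc (9 Oct 2005) before Greco (4 May 2005) before Obi (16 Jul 2004) before Tanaka (24 Oct 2003) before Tran (26 Nov 2001) before Brennan (7 Feb 2000).
Order: Andersen, Beaumont, Leclerc, Greco, Obi, Tanaka, Tran, Brennan.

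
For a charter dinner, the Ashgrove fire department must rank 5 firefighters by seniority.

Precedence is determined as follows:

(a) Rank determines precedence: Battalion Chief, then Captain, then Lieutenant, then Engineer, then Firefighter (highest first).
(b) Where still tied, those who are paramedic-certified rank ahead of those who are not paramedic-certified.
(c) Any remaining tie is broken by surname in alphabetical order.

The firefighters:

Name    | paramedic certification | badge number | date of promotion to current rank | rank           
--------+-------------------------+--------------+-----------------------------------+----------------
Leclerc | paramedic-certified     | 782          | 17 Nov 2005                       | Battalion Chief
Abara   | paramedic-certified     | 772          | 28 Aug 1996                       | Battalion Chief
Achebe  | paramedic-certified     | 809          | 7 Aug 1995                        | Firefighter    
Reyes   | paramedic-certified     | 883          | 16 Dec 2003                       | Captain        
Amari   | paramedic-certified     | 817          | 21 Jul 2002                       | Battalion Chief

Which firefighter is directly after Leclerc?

By rank: Abara, Amari and Leclerc (Battalion Chief); then Reyes (Captain); then Achebe (Firefighter).
Abara, Amari and Leclerc are each paramedic-certified, so the next rule applies.
Among Abara, Amari and Leclerc, alphabetically by surname: Abara before Amari before Leclerc.
Order: Abara, Amari, Leclerc, Reyes, Achebe.

Reyes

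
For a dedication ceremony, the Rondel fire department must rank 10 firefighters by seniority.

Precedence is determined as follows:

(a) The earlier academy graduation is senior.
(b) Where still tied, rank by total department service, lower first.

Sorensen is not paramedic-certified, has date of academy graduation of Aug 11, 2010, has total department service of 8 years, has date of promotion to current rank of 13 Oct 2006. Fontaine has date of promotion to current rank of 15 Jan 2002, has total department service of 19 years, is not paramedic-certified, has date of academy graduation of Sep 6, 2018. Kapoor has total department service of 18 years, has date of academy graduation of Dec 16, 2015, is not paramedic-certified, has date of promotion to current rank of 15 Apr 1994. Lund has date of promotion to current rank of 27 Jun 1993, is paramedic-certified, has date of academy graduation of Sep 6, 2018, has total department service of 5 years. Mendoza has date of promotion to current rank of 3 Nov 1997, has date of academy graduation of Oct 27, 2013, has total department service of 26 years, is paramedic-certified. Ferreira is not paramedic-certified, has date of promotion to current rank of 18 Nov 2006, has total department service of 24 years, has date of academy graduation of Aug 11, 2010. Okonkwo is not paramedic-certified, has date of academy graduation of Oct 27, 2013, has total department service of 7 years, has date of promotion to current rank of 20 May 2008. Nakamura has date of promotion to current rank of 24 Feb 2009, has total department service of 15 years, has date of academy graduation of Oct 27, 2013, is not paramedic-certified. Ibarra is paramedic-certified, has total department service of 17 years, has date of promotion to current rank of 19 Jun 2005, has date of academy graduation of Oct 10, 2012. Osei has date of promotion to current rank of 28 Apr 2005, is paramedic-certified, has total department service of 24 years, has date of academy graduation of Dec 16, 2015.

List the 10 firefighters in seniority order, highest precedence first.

By date of academy graduation (earlier first): Sorensen and Ferreira (both Aug 11, 2010); then Ibarra (Oct 10, 2012); then Okonkwo, Nakamura and Mendoza (each Oct 27, 2013); then Kapoor and Osei (both Dec 16, 2015); then Lund and Fontaine (both Sep 6, 2018).
Among Sorensen and Ferreira, by total department service (lower first): Sorensen (8 years) before Ferreira (24 years).
Among Okonkwo, Nakamura and Mendoza, by total department service (lower first): Okonkwo (7 years) before Nakamura (15 years) before Mendoza (26 years).
Among Kapoor and Osei, by total department service (lower first): Kapoor (18 years) before Osei (24 years).
Among Lund and Fontaine, by total department service (lower first): Lund (5 years) before Fontaine (19 years).
Full order: Sorensen, Ferreira, Ibarra, Okonkwo, Nakamura, Mendoza, Kapoor, Osei, Lund, Fontaine.

Sorensen, Ferreira, Ibarra, Okonkwo, Nakamura, Mendoza, Kapoor, Osei, Lund, Fontaine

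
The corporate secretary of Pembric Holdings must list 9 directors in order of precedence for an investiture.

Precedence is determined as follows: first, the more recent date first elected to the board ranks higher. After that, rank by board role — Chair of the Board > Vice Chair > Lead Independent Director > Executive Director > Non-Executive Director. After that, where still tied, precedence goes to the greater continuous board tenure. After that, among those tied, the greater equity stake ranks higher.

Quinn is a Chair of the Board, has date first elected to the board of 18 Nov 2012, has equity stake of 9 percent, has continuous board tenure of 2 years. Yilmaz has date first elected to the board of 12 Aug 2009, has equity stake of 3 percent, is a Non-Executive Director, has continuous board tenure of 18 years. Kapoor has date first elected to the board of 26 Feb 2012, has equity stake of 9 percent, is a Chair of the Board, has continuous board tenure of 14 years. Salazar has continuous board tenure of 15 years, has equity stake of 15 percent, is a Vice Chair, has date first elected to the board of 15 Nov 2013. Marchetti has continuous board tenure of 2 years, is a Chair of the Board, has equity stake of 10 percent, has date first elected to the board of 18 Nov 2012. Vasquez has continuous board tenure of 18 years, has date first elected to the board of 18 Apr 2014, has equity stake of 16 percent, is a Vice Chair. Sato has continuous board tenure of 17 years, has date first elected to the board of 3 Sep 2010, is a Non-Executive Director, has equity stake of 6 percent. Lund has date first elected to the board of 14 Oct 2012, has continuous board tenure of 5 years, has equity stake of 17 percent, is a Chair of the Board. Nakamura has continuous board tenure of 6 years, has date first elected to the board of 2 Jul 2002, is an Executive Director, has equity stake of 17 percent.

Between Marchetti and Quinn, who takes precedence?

Marchetti

By date first elected to the board (later first): Vasquez (18 Apr 2014); then Salazar (15 Nov 2013); then Marchetti and Quinn (both 18 Nov 2012); then Lund (14 Oct 2012); then Kapoor (26 Feb 2012); then Sato (3 Sep 2010); then Yilmaz (12 Aug 2009); then Nakamura (2 Jul 2002).
Marchetti and Quinn are each Chair of the Board, so the next rule applies.
Marchetti and Quinn both have continuous board tenure 2 years, so the next rule applies.
Among Marchetti and Quinn, by equity stake (higher first): Marchetti (10 percent) before Quinn (9 percent).
So Marchetti takes precedence.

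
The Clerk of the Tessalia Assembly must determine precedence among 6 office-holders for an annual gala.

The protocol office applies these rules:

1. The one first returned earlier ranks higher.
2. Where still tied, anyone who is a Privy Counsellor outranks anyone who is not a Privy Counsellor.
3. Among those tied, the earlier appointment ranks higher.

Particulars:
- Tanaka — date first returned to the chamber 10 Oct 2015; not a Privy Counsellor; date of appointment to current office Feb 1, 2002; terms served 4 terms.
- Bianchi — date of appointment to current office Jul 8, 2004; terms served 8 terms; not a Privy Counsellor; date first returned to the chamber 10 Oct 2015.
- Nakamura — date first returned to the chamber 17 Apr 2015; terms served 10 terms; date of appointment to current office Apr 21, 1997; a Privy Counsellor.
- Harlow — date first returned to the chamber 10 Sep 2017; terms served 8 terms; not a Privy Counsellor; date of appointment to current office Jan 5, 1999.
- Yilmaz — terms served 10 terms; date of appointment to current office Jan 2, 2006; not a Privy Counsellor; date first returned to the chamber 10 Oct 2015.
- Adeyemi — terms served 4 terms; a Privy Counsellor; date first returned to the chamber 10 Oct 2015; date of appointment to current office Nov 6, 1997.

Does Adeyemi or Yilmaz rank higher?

Adeyemi

By date first returned to the chamber (earlier first): Nakamura (17 Apr 2015); then Adeyemi, Tanaka, Bianchi and Yilmaz (each 10 Oct 2015); then Harlow (10 Sep 2017).
Among Adeyemi, Tanaka, Bianchi and Yilmaz, a Privy Counsellor before not a Privy Counsellor: Adeyemi (a Privy Counsellor) before Tanaka, Bianchi and Yilmaz (not a Privy Counsellor).
Among Tanaka, Bianchi and Yilmaz, by date of appointment to current office (earlier first): Tanaka (Feb 1, 2002) before Bianchi (Jul 8, 2004) before Yilmaz (Jan 2, 2006).
So Adeyemi takes precedence.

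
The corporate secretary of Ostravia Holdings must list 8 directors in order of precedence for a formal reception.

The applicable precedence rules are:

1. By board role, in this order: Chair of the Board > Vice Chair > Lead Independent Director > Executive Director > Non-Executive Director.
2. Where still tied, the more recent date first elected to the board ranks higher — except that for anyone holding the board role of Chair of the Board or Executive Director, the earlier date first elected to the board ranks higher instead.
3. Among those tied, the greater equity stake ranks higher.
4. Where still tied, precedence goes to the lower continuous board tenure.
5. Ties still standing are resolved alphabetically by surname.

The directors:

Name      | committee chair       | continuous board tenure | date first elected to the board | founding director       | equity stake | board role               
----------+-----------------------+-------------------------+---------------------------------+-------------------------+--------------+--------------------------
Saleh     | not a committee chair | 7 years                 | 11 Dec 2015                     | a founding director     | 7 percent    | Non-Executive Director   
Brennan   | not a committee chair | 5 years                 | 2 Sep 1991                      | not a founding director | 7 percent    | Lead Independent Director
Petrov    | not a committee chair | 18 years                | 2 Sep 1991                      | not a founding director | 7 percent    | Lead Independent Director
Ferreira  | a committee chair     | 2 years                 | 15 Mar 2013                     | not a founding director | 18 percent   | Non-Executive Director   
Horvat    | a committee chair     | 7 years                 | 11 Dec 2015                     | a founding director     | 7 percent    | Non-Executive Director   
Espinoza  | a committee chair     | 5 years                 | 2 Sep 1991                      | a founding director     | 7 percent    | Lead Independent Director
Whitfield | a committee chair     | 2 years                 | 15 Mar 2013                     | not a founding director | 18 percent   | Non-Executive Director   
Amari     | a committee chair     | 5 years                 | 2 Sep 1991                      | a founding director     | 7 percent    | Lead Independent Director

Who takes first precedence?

By board role: Amari, Brennan, Espinoza and Petrov (Lead Independent Director); then Horvat, Saleh, Ferreira and Whitfield (Non-Executive Director).
Amari, Brennan, Espinoza and Petrov all have date first elected to the board 2 Sep 1991, so the next rule applies.
Amari, Brennan, Espinoza and Petrov all have equity stake 7 percent, so the next rule applies.
Among Amari, Brennan, Espinoza and Petrov, by continuous board tenure (lower first): Amari, Brennan and Espinoza (5 years) before Petrov (18 years).
Among Amari, Brennan and Espinoza, alphabetically by surname: Amari before Brennan before Espinoza.
Among Horvat, Saleh, Ferreira and Whitfield, by date first elected to the board (later first): Horvat and Saleh (11 Dec 2015) before Ferreira and Whitfield (15 Mar 2013).
Horvat and Saleh both have equity stake 7 percent, so the next rule applies.
Horvat and Saleh both have continuous board tenure 7 years, so the next rule applies.
Among Horvat and Saleh, alphabetically by surname: Horvat before Saleh.
Ferreira and Whitfield both have equity stake 18 percent, so the next rule applies.
Ferreira and Whitfield both have continuous board tenure 2 years, so the next rule applies.
Among Ferreira and Whitfield, alphabetically by surname: Ferreira before Whitfield.
Order: Amari, Brennan, Espinoza, Petrov, Horvat, Saleh, Ferreira, Whitfield.

Amari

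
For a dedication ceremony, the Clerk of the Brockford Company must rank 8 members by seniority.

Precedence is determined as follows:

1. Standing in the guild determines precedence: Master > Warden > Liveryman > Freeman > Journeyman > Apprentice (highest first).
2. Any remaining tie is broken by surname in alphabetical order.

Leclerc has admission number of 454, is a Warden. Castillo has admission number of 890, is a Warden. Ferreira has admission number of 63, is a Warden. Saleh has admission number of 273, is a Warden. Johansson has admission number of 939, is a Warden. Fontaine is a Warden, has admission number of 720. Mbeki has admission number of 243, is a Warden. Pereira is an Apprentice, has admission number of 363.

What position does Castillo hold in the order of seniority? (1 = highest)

1

By standing in the guild: Castillo, Ferreira, Fontaine, Johansson, Leclerc, Mbeki and Saleh (Warden); then Pereira (Apprentice).
Among Castillo, Ferreira, Fontaine, Johansson, Leclerc, Mbeki and Saleh, alphabetically by surname: Castillo before Ferreira before Fontaine before Johansson before Leclerc before Mbeki before Saleh.
Order: Castillo, Ferreira, Fontaine, Johansson, Leclerc, Mbeki, Saleh, Pereira. So position 1.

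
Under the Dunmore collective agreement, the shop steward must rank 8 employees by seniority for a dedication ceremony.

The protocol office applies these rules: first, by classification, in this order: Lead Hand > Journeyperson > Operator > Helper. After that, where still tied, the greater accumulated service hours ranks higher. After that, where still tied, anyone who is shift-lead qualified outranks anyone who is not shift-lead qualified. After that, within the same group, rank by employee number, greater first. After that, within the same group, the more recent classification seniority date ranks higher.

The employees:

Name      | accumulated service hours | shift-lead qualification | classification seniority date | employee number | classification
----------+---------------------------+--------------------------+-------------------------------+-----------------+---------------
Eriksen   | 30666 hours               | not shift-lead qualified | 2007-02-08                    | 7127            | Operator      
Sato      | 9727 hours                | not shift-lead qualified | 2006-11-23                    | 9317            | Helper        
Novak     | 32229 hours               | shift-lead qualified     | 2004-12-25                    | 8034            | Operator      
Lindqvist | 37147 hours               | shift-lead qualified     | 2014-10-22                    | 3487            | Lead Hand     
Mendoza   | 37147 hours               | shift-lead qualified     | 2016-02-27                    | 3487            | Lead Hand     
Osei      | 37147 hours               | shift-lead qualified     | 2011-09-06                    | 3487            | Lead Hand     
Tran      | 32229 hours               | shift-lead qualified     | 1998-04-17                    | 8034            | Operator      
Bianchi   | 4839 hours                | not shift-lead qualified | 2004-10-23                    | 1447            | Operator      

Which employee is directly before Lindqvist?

Mendoza

By classification: Mendoza, Lindqvist and Osei (Lead Hand); then Novak, Tran, Eriksen and Bianchi (Operator); then Sato (Helper).
Mendoza, Lindqvist and Osei all have accumulated service hours 37147 hours, so the next rule applies.
Mendoza, Lindqvist and Osei are each shift-lead qualified, so the next rule applies.
Mendoza, Lindqvist and Osei all have employee number 3487, so the next rule applies.
Among Mendoza, Lindqvist and Osei, by classification seniority date (later first): Mendoza (2016-02-27) before Lindqvist (2014-10-22) before Osei (2011-09-06).
Among Novak, Tran, Eriksen and Bianchi, by accumulated service hours (higher first): Novak and Tran (32229 hours) before Eriksen (30666 hours) before Bianchi (4839 hours).
Novak and Tran are each shift-lead qualified, so the next rule applies.
Novak and Tran both have employee number 8034, so the next rule applies.
Among Novak and Tran, by classification seniority date (later first): Novak (2004-12-25) before Tran (1998-04-17).
Order: Mendoza, Lindqvist, Osei, Novak, Tran, Eriksen, Bianchi, Sato.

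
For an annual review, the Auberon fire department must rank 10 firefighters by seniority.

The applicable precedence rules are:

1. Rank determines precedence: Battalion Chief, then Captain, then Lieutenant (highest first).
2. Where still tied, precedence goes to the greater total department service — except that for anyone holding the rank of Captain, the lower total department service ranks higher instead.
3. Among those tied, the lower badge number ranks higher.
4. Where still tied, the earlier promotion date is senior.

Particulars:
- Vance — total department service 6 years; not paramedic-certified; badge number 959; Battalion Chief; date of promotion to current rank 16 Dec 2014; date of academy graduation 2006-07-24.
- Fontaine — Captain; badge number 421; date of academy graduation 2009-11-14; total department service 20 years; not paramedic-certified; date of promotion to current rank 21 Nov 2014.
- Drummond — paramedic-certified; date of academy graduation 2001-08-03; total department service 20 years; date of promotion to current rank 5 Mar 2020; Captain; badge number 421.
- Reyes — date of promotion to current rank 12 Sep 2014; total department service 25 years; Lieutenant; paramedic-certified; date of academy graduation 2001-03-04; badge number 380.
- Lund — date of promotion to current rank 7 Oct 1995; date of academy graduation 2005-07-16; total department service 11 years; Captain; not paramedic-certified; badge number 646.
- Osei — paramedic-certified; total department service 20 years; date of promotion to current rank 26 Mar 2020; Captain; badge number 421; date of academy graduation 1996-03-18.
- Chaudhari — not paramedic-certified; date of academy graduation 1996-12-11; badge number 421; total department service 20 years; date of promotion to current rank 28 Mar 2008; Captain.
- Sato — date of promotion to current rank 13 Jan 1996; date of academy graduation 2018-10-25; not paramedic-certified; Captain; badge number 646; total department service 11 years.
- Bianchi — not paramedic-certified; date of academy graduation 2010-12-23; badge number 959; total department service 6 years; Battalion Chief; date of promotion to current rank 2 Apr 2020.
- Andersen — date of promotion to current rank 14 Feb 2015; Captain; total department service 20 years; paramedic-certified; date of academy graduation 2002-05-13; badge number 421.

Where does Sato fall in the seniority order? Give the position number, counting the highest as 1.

By rank: Vance and Bianchi (Battalion Chief); then Lund, Sato, Chaudhari, Fontaine, Andersen, Drummond and Osei (Captain); then Reyes (Lieutenant).
Vance and Bianchi both have total department service 6 years, so the next rule applies.
Vance and Bianchi both have badge number 959, so the next rule applies.
Among Vance and Bianchi, by date of promotion to current rank (earlier first): Vance (16 Dec 2014) before Bianchi (2 Apr 2020).
Among Lund, Sato, Chaudhari, Fontaine, Andersen, Drummond and Osei, by total department service (lower first) (reversed rule for this group): Lund and Sato (11 years) before Chaudhari, Fontaine, Andersen, Drummond and Osei (20 years).
Lund and Sato both have badge number 646, so the next rule applies.
Among Lund and Sato, by date of promotion to current rank (earlier first): Lund (7 Oct 1995) before Sato (13 Jan 1996).
Chaudhari, Fontaine, Andersen, Drummond and Osei all have badge number 421, so the next rule applies.
Among Chaudhari, Fontaine, Andersen, Drummond and Osei, by date of promotion to current rank (earlier first): Chaudhari (28 Mar 2008) before Fontaine (21 Nov 2014) before Andersen (14 Feb 2015) before Drummond (5 Mar 2020) before Osei (26 Mar 2020).
Order: Vance, Bianchi, Lund, Sato, Chaudhari, Fontaine, Andersen, Drummond, Osei, Reyes. So position 4.

4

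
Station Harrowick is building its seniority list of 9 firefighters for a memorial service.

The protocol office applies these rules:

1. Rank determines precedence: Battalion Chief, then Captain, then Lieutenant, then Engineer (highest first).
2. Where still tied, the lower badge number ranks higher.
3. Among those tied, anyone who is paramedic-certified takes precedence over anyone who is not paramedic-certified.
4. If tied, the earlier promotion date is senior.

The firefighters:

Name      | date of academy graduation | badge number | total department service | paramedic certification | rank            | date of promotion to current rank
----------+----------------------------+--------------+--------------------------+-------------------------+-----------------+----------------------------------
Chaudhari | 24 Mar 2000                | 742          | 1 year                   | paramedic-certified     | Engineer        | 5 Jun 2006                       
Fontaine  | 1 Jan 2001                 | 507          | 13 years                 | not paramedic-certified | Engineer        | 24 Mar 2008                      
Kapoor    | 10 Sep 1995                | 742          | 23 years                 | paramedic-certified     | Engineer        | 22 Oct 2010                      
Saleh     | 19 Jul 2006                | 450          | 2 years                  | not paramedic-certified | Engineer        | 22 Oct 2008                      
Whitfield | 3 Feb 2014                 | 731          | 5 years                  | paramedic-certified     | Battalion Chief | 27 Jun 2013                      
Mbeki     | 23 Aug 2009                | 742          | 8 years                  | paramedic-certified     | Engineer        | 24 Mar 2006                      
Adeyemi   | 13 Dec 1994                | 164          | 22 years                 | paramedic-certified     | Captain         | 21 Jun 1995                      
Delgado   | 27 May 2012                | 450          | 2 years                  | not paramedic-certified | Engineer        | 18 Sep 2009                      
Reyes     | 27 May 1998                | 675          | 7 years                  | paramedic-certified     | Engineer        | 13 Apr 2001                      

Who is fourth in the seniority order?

Delgado

By rank: Whitfield (Battalion Chief); then Adeyemi (Captain); then Saleh, Delgado, Fontaine, Reyes, Mbeki, Chaudhari and Kapoor (Engineer).
Among Saleh, Delgado, Fontaine, Reyes, Mbeki, Chaudhari and Kapoor, by badge number (lower first): Saleh and Delgado (450) before Fontaine (507) before Reyes (675) before Mbeki, Chaudhari and Kapoor (742).
Saleh and Delgado are each not paramedic-certified, so the next rule applies.
Among Saleh and Delgado, by date of promotion to current rank (earlier first): Saleh (22 Oct 2008) before Delgado (18 Sep 2009).
Mbeki, Chaudhari and Kapoor are each paramedic-certified, so the next rule applies.
Among Mbeki, Chaudhari and Kapoor, by date of promotion to current rank (earlier first): Mbeki (24 Mar 2006) before Chaudhari (5 Jun 2006) before Kapoor (22 Oct 2010).
Order: Whitfield, Adeyemi, Saleh, Delgado, Fontaine, Reyes, Mbeki, Chaudhari, Kapoor.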